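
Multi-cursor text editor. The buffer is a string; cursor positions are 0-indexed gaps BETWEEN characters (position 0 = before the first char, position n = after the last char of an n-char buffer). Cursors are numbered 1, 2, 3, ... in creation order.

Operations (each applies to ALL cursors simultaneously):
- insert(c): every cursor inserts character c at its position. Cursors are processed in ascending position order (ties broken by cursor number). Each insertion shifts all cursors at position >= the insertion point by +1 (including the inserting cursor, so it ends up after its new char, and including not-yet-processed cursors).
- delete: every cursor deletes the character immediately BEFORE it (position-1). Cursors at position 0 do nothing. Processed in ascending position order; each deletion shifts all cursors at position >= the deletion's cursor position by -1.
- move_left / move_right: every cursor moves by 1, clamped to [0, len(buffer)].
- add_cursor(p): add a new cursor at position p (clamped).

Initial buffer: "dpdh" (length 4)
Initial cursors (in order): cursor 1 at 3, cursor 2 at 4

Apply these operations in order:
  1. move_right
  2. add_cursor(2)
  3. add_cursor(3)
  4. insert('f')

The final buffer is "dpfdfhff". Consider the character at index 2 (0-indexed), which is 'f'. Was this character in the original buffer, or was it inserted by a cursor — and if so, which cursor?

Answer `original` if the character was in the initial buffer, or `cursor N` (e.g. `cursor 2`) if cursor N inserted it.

After op 1 (move_right): buffer="dpdh" (len 4), cursors c1@4 c2@4, authorship ....
After op 2 (add_cursor(2)): buffer="dpdh" (len 4), cursors c3@2 c1@4 c2@4, authorship ....
After op 3 (add_cursor(3)): buffer="dpdh" (len 4), cursors c3@2 c4@3 c1@4 c2@4, authorship ....
After op 4 (insert('f')): buffer="dpfdfhff" (len 8), cursors c3@3 c4@5 c1@8 c2@8, authorship ..3.4.12
Authorship (.=original, N=cursor N): . . 3 . 4 . 1 2
Index 2: author = 3

Answer: cursor 3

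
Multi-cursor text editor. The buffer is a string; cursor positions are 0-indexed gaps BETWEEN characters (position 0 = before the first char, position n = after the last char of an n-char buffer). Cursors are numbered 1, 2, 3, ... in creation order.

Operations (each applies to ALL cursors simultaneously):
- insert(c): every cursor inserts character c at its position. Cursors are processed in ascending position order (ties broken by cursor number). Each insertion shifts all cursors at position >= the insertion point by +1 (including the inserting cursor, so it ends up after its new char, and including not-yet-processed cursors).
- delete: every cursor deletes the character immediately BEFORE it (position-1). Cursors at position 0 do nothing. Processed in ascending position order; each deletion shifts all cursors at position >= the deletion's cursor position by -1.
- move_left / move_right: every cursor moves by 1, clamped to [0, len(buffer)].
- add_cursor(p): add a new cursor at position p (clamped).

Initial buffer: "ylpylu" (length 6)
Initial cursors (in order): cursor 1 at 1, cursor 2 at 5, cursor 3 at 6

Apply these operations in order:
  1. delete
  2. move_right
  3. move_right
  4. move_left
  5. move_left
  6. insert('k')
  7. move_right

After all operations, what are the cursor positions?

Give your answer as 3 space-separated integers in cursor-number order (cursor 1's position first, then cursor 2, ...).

After op 1 (delete): buffer="lpy" (len 3), cursors c1@0 c2@3 c3@3, authorship ...
After op 2 (move_right): buffer="lpy" (len 3), cursors c1@1 c2@3 c3@3, authorship ...
After op 3 (move_right): buffer="lpy" (len 3), cursors c1@2 c2@3 c3@3, authorship ...
After op 4 (move_left): buffer="lpy" (len 3), cursors c1@1 c2@2 c3@2, authorship ...
After op 5 (move_left): buffer="lpy" (len 3), cursors c1@0 c2@1 c3@1, authorship ...
After op 6 (insert('k')): buffer="klkkpy" (len 6), cursors c1@1 c2@4 c3@4, authorship 1.23..
After op 7 (move_right): buffer="klkkpy" (len 6), cursors c1@2 c2@5 c3@5, authorship 1.23..

Answer: 2 5 5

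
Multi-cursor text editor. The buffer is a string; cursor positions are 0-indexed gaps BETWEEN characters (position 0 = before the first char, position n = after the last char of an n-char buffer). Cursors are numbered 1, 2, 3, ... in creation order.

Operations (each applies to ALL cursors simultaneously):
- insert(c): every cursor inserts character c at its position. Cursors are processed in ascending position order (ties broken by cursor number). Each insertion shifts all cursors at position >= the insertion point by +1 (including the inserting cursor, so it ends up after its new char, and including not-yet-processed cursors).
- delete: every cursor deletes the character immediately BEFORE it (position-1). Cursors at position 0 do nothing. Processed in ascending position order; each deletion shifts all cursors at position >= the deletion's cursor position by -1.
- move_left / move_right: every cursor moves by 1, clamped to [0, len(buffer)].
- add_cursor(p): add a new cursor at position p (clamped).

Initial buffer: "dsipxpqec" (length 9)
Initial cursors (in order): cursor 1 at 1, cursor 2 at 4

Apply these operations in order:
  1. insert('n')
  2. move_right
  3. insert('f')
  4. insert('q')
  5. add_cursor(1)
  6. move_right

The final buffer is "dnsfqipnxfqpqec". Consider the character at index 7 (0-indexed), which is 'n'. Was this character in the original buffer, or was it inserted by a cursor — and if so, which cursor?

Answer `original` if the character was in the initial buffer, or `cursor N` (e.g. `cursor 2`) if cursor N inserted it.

Answer: cursor 2

Derivation:
After op 1 (insert('n')): buffer="dnsipnxpqec" (len 11), cursors c1@2 c2@6, authorship .1...2.....
After op 2 (move_right): buffer="dnsipnxpqec" (len 11), cursors c1@3 c2@7, authorship .1...2.....
After op 3 (insert('f')): buffer="dnsfipnxfpqec" (len 13), cursors c1@4 c2@9, authorship .1.1..2.2....
After op 4 (insert('q')): buffer="dnsfqipnxfqpqec" (len 15), cursors c1@5 c2@11, authorship .1.11..2.22....
After op 5 (add_cursor(1)): buffer="dnsfqipnxfqpqec" (len 15), cursors c3@1 c1@5 c2@11, authorship .1.11..2.22....
After op 6 (move_right): buffer="dnsfqipnxfqpqec" (len 15), cursors c3@2 c1@6 c2@12, authorship .1.11..2.22....
Authorship (.=original, N=cursor N): . 1 . 1 1 . . 2 . 2 2 . . . .
Index 7: author = 2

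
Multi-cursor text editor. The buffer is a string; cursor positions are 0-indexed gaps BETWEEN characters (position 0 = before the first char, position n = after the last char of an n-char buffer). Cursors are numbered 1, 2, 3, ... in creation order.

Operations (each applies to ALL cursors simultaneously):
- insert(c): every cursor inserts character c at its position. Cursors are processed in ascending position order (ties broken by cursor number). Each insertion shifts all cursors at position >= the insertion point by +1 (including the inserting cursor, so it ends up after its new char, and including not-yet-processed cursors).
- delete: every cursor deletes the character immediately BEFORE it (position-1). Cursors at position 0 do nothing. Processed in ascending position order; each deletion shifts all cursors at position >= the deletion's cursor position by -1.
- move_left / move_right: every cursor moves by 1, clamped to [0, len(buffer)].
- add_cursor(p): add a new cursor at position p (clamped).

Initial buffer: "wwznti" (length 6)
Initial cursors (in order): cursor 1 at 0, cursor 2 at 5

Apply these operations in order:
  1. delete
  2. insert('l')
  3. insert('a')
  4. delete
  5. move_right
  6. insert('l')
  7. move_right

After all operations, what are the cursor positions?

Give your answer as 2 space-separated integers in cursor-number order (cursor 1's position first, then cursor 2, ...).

Answer: 4 9

Derivation:
After op 1 (delete): buffer="wwzni" (len 5), cursors c1@0 c2@4, authorship .....
After op 2 (insert('l')): buffer="lwwznli" (len 7), cursors c1@1 c2@6, authorship 1....2.
After op 3 (insert('a')): buffer="lawwznlai" (len 9), cursors c1@2 c2@8, authorship 11....22.
After op 4 (delete): buffer="lwwznli" (len 7), cursors c1@1 c2@6, authorship 1....2.
After op 5 (move_right): buffer="lwwznli" (len 7), cursors c1@2 c2@7, authorship 1....2.
After op 6 (insert('l')): buffer="lwlwznlil" (len 9), cursors c1@3 c2@9, authorship 1.1...2.2
After op 7 (move_right): buffer="lwlwznlil" (len 9), cursors c1@4 c2@9, authorship 1.1...2.2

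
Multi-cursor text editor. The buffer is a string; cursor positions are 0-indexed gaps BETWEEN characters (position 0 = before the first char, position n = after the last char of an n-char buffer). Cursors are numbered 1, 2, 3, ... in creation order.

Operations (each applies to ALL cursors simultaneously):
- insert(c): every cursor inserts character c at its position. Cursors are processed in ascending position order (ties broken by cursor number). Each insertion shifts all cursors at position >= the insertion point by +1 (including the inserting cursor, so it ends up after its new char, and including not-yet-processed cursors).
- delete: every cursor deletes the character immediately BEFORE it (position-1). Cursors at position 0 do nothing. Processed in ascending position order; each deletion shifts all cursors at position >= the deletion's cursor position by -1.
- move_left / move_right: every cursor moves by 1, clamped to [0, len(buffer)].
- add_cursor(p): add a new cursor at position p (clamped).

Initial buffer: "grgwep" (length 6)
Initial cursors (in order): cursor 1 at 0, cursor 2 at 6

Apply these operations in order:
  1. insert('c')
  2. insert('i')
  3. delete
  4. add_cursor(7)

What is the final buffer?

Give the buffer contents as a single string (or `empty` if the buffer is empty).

After op 1 (insert('c')): buffer="cgrgwepc" (len 8), cursors c1@1 c2@8, authorship 1......2
After op 2 (insert('i')): buffer="cigrgwepci" (len 10), cursors c1@2 c2@10, authorship 11......22
After op 3 (delete): buffer="cgrgwepc" (len 8), cursors c1@1 c2@8, authorship 1......2
After op 4 (add_cursor(7)): buffer="cgrgwepc" (len 8), cursors c1@1 c3@7 c2@8, authorship 1......2

Answer: cgrgwepc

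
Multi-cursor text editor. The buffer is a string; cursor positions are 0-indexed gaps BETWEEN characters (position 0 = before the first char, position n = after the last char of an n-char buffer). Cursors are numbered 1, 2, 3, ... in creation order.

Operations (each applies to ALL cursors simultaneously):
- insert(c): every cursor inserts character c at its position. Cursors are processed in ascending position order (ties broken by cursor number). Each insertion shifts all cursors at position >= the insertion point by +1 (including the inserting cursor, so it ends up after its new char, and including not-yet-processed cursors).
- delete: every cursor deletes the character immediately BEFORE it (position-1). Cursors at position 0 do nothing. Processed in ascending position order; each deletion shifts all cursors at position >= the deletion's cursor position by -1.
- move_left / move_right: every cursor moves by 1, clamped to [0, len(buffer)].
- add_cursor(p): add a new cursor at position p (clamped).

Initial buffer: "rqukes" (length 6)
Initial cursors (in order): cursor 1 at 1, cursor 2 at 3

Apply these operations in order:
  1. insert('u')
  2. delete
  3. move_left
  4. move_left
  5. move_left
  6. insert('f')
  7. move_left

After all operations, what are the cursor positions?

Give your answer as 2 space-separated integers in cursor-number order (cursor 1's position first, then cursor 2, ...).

After op 1 (insert('u')): buffer="ruquukes" (len 8), cursors c1@2 c2@5, authorship .1..2...
After op 2 (delete): buffer="rqukes" (len 6), cursors c1@1 c2@3, authorship ......
After op 3 (move_left): buffer="rqukes" (len 6), cursors c1@0 c2@2, authorship ......
After op 4 (move_left): buffer="rqukes" (len 6), cursors c1@0 c2@1, authorship ......
After op 5 (move_left): buffer="rqukes" (len 6), cursors c1@0 c2@0, authorship ......
After op 6 (insert('f')): buffer="ffrqukes" (len 8), cursors c1@2 c2@2, authorship 12......
After op 7 (move_left): buffer="ffrqukes" (len 8), cursors c1@1 c2@1, authorship 12......

Answer: 1 1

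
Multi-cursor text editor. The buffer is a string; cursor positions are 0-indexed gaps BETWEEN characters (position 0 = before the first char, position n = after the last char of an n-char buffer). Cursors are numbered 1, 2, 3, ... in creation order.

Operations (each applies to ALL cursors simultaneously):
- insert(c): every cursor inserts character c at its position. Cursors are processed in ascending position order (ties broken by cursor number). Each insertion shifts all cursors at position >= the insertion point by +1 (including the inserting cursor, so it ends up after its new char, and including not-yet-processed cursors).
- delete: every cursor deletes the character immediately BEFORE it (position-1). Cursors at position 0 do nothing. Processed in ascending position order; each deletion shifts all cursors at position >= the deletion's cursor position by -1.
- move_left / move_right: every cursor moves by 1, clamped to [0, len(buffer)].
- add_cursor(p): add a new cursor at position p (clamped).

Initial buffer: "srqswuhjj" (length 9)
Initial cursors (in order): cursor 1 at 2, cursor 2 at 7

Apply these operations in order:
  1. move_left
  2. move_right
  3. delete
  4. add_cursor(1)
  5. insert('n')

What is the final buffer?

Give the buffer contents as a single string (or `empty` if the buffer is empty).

Answer: snnqswunjj

Derivation:
After op 1 (move_left): buffer="srqswuhjj" (len 9), cursors c1@1 c2@6, authorship .........
After op 2 (move_right): buffer="srqswuhjj" (len 9), cursors c1@2 c2@7, authorship .........
After op 3 (delete): buffer="sqswujj" (len 7), cursors c1@1 c2@5, authorship .......
After op 4 (add_cursor(1)): buffer="sqswujj" (len 7), cursors c1@1 c3@1 c2@5, authorship .......
After op 5 (insert('n')): buffer="snnqswunjj" (len 10), cursors c1@3 c3@3 c2@8, authorship .13....2..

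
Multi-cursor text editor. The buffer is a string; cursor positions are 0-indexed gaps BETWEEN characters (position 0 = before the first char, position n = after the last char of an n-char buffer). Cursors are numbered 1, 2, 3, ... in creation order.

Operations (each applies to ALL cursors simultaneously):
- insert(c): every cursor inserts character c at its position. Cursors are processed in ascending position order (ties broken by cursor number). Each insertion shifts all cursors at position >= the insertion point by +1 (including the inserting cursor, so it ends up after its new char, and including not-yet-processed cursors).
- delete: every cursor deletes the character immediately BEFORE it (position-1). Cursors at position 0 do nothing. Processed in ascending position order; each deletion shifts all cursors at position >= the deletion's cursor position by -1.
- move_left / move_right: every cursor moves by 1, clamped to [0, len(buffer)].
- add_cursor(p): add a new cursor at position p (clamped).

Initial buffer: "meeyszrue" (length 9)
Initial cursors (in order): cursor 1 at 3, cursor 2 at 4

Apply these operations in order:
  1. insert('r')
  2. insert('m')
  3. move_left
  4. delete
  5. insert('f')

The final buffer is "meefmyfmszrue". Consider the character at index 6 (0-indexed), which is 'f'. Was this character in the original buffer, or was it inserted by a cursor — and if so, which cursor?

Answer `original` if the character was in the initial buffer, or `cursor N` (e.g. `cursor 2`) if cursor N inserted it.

After op 1 (insert('r')): buffer="meeryrszrue" (len 11), cursors c1@4 c2@6, authorship ...1.2.....
After op 2 (insert('m')): buffer="meermyrmszrue" (len 13), cursors c1@5 c2@8, authorship ...11.22.....
After op 3 (move_left): buffer="meermyrmszrue" (len 13), cursors c1@4 c2@7, authorship ...11.22.....
After op 4 (delete): buffer="meemymszrue" (len 11), cursors c1@3 c2@5, authorship ...1.2.....
After op 5 (insert('f')): buffer="meefmyfmszrue" (len 13), cursors c1@4 c2@7, authorship ...11.22.....
Authorship (.=original, N=cursor N): . . . 1 1 . 2 2 . . . . .
Index 6: author = 2

Answer: cursor 2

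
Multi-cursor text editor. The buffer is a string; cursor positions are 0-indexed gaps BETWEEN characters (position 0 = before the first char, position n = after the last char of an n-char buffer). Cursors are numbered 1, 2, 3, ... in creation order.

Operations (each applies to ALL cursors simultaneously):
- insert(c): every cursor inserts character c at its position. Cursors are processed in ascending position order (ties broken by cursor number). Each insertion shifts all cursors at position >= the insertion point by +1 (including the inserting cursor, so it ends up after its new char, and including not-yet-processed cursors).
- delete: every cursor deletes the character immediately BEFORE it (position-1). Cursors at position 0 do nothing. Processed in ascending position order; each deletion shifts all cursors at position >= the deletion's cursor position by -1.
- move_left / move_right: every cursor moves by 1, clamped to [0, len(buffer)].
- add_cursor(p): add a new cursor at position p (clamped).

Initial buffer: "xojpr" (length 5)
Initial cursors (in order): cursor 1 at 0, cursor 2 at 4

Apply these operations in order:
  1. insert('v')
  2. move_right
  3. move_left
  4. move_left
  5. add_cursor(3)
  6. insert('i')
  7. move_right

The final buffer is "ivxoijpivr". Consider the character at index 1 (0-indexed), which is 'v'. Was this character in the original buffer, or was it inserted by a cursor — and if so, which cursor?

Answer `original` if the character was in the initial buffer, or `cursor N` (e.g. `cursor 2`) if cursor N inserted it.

Answer: cursor 1

Derivation:
After op 1 (insert('v')): buffer="vxojpvr" (len 7), cursors c1@1 c2@6, authorship 1....2.
After op 2 (move_right): buffer="vxojpvr" (len 7), cursors c1@2 c2@7, authorship 1....2.
After op 3 (move_left): buffer="vxojpvr" (len 7), cursors c1@1 c2@6, authorship 1....2.
After op 4 (move_left): buffer="vxojpvr" (len 7), cursors c1@0 c2@5, authorship 1....2.
After op 5 (add_cursor(3)): buffer="vxojpvr" (len 7), cursors c1@0 c3@3 c2@5, authorship 1....2.
After op 6 (insert('i')): buffer="ivxoijpivr" (len 10), cursors c1@1 c3@5 c2@8, authorship 11..3..22.
After op 7 (move_right): buffer="ivxoijpivr" (len 10), cursors c1@2 c3@6 c2@9, authorship 11..3..22.
Authorship (.=original, N=cursor N): 1 1 . . 3 . . 2 2 .
Index 1: author = 1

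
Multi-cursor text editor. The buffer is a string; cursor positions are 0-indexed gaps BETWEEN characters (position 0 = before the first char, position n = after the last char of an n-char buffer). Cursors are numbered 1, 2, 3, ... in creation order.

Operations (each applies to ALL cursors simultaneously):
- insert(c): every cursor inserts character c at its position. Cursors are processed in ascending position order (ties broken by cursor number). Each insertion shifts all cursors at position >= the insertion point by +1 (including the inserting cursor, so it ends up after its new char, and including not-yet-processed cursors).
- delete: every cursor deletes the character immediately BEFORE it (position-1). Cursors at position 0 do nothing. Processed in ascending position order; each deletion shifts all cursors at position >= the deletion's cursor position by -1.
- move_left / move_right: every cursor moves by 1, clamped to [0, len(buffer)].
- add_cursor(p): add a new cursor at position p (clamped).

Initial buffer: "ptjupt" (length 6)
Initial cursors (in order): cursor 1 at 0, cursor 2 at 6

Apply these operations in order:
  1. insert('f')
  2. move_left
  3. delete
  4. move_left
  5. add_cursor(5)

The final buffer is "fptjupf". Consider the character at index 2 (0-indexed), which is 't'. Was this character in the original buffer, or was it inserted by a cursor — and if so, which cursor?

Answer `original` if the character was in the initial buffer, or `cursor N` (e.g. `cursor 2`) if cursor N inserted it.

Answer: original

Derivation:
After op 1 (insert('f')): buffer="fptjuptf" (len 8), cursors c1@1 c2@8, authorship 1......2
After op 2 (move_left): buffer="fptjuptf" (len 8), cursors c1@0 c2@7, authorship 1......2
After op 3 (delete): buffer="fptjupf" (len 7), cursors c1@0 c2@6, authorship 1.....2
After op 4 (move_left): buffer="fptjupf" (len 7), cursors c1@0 c2@5, authorship 1.....2
After op 5 (add_cursor(5)): buffer="fptjupf" (len 7), cursors c1@0 c2@5 c3@5, authorship 1.....2
Authorship (.=original, N=cursor N): 1 . . . . . 2
Index 2: author = original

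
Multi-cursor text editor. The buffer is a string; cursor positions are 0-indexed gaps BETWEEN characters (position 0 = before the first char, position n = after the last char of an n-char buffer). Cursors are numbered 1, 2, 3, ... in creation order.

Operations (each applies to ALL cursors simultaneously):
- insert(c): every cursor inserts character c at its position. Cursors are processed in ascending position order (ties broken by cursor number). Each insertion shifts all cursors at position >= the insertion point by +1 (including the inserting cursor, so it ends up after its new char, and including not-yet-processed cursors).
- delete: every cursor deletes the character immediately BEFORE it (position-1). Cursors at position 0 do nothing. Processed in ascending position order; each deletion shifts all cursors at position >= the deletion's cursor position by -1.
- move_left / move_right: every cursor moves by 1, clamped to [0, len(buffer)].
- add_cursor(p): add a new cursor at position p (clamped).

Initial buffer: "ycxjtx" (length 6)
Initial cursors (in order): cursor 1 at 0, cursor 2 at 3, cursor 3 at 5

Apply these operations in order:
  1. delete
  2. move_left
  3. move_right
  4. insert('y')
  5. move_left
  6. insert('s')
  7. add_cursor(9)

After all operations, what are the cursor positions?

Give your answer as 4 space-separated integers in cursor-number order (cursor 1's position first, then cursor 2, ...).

After op 1 (delete): buffer="ycjx" (len 4), cursors c1@0 c2@2 c3@3, authorship ....
After op 2 (move_left): buffer="ycjx" (len 4), cursors c1@0 c2@1 c3@2, authorship ....
After op 3 (move_right): buffer="ycjx" (len 4), cursors c1@1 c2@2 c3@3, authorship ....
After op 4 (insert('y')): buffer="yycyjyx" (len 7), cursors c1@2 c2@4 c3@6, authorship .1.2.3.
After op 5 (move_left): buffer="yycyjyx" (len 7), cursors c1@1 c2@3 c3@5, authorship .1.2.3.
After op 6 (insert('s')): buffer="ysycsyjsyx" (len 10), cursors c1@2 c2@5 c3@8, authorship .11.22.33.
After op 7 (add_cursor(9)): buffer="ysycsyjsyx" (len 10), cursors c1@2 c2@5 c3@8 c4@9, authorship .11.22.33.

Answer: 2 5 8 9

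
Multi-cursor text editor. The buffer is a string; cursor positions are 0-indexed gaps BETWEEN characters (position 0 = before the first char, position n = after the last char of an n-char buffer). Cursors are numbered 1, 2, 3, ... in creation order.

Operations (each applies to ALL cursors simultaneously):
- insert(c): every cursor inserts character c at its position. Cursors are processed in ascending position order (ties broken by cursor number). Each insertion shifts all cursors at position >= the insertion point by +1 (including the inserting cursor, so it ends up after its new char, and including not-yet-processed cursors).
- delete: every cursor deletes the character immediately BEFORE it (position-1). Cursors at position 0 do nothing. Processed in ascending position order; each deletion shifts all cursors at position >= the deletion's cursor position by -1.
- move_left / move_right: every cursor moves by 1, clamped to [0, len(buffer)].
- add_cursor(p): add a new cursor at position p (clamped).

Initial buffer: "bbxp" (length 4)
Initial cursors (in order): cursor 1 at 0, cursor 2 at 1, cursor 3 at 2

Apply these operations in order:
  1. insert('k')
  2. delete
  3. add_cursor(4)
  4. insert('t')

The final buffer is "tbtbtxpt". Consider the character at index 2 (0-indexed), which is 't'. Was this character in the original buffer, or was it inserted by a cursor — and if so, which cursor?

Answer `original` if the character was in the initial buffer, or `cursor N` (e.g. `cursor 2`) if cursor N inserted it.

After op 1 (insert('k')): buffer="kbkbkxp" (len 7), cursors c1@1 c2@3 c3@5, authorship 1.2.3..
After op 2 (delete): buffer="bbxp" (len 4), cursors c1@0 c2@1 c3@2, authorship ....
After op 3 (add_cursor(4)): buffer="bbxp" (len 4), cursors c1@0 c2@1 c3@2 c4@4, authorship ....
After op 4 (insert('t')): buffer="tbtbtxpt" (len 8), cursors c1@1 c2@3 c3@5 c4@8, authorship 1.2.3..4
Authorship (.=original, N=cursor N): 1 . 2 . 3 . . 4
Index 2: author = 2

Answer: cursor 2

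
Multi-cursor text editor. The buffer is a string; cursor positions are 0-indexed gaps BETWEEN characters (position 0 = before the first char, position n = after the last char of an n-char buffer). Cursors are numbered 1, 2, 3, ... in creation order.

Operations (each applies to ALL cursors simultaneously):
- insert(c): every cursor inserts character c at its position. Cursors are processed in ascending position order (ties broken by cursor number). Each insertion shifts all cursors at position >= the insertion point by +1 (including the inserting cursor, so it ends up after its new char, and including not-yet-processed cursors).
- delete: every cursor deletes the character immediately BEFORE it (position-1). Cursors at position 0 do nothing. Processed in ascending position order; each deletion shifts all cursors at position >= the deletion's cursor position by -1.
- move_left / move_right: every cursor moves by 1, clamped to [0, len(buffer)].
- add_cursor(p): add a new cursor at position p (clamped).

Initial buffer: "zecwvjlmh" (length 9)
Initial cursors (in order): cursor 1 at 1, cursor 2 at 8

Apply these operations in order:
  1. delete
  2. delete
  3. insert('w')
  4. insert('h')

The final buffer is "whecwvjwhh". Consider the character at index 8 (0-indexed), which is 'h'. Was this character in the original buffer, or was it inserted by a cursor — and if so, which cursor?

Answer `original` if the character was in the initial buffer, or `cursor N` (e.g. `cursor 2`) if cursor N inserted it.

Answer: cursor 2

Derivation:
After op 1 (delete): buffer="ecwvjlh" (len 7), cursors c1@0 c2@6, authorship .......
After op 2 (delete): buffer="ecwvjh" (len 6), cursors c1@0 c2@5, authorship ......
After op 3 (insert('w')): buffer="wecwvjwh" (len 8), cursors c1@1 c2@7, authorship 1.....2.
After op 4 (insert('h')): buffer="whecwvjwhh" (len 10), cursors c1@2 c2@9, authorship 11.....22.
Authorship (.=original, N=cursor N): 1 1 . . . . . 2 2 .
Index 8: author = 2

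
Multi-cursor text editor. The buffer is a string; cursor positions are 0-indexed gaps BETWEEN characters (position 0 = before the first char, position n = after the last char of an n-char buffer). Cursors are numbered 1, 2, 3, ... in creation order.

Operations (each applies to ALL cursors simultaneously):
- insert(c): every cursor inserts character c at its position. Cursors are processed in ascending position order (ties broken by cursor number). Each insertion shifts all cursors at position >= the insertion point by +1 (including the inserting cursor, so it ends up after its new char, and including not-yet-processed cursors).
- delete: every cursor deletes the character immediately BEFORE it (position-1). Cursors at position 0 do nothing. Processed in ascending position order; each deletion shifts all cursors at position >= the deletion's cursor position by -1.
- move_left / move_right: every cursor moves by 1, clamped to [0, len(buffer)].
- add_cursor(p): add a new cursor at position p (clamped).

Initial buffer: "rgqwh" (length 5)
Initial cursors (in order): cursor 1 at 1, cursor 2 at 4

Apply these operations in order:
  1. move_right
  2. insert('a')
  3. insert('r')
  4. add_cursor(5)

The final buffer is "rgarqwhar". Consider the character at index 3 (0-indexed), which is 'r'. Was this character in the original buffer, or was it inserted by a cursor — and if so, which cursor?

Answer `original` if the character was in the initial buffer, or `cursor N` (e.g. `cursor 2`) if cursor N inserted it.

After op 1 (move_right): buffer="rgqwh" (len 5), cursors c1@2 c2@5, authorship .....
After op 2 (insert('a')): buffer="rgaqwha" (len 7), cursors c1@3 c2@7, authorship ..1...2
After op 3 (insert('r')): buffer="rgarqwhar" (len 9), cursors c1@4 c2@9, authorship ..11...22
After op 4 (add_cursor(5)): buffer="rgarqwhar" (len 9), cursors c1@4 c3@5 c2@9, authorship ..11...22
Authorship (.=original, N=cursor N): . . 1 1 . . . 2 2
Index 3: author = 1

Answer: cursor 1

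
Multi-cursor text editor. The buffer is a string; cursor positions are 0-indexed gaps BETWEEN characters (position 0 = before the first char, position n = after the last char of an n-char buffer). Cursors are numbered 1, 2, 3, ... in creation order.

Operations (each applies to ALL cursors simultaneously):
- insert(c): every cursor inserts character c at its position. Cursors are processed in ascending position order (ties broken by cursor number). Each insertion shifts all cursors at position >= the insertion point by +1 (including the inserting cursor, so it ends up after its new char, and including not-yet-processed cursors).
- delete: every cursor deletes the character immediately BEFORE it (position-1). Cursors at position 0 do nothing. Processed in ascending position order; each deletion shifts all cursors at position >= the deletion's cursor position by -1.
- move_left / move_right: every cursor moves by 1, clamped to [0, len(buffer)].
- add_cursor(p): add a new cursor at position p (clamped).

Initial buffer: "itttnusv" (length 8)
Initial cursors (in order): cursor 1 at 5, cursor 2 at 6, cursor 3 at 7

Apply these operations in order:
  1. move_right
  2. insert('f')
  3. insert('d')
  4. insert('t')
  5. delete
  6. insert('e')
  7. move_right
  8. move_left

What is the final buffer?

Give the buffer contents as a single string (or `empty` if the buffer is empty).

Answer: itttnufdesfdevfde

Derivation:
After op 1 (move_right): buffer="itttnusv" (len 8), cursors c1@6 c2@7 c3@8, authorship ........
After op 2 (insert('f')): buffer="itttnufsfvf" (len 11), cursors c1@7 c2@9 c3@11, authorship ......1.2.3
After op 3 (insert('d')): buffer="itttnufdsfdvfd" (len 14), cursors c1@8 c2@11 c3@14, authorship ......11.22.33
After op 4 (insert('t')): buffer="itttnufdtsfdtvfdt" (len 17), cursors c1@9 c2@13 c3@17, authorship ......111.222.333
After op 5 (delete): buffer="itttnufdsfdvfd" (len 14), cursors c1@8 c2@11 c3@14, authorship ......11.22.33
After op 6 (insert('e')): buffer="itttnufdesfdevfde" (len 17), cursors c1@9 c2@13 c3@17, authorship ......111.222.333
After op 7 (move_right): buffer="itttnufdesfdevfde" (len 17), cursors c1@10 c2@14 c3@17, authorship ......111.222.333
After op 8 (move_left): buffer="itttnufdesfdevfde" (len 17), cursors c1@9 c2@13 c3@16, authorship ......111.222.333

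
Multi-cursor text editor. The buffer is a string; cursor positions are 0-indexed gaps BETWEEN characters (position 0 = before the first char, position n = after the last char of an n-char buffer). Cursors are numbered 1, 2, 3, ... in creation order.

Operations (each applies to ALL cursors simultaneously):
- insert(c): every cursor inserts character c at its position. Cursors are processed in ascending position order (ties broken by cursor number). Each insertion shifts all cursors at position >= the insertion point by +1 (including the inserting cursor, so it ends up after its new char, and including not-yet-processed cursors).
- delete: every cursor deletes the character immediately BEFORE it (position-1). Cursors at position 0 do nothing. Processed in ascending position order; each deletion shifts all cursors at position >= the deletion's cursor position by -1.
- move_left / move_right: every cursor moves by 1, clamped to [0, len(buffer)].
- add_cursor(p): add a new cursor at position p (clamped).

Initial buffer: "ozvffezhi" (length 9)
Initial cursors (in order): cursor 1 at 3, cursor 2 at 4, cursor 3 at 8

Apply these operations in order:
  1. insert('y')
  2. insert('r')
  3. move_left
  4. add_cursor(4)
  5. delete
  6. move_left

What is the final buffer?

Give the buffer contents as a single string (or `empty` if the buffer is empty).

Answer: ozrfrfezhri

Derivation:
After op 1 (insert('y')): buffer="ozvyfyfezhyi" (len 12), cursors c1@4 c2@6 c3@11, authorship ...1.2....3.
After op 2 (insert('r')): buffer="ozvyrfyrfezhyri" (len 15), cursors c1@5 c2@8 c3@14, authorship ...11.22....33.
After op 3 (move_left): buffer="ozvyrfyrfezhyri" (len 15), cursors c1@4 c2@7 c3@13, authorship ...11.22....33.
After op 4 (add_cursor(4)): buffer="ozvyrfyrfezhyri" (len 15), cursors c1@4 c4@4 c2@7 c3@13, authorship ...11.22....33.
After op 5 (delete): buffer="ozrfrfezhri" (len 11), cursors c1@2 c4@2 c2@4 c3@9, authorship ..1.2....3.
After op 6 (move_left): buffer="ozrfrfezhri" (len 11), cursors c1@1 c4@1 c2@3 c3@8, authorship ..1.2....3.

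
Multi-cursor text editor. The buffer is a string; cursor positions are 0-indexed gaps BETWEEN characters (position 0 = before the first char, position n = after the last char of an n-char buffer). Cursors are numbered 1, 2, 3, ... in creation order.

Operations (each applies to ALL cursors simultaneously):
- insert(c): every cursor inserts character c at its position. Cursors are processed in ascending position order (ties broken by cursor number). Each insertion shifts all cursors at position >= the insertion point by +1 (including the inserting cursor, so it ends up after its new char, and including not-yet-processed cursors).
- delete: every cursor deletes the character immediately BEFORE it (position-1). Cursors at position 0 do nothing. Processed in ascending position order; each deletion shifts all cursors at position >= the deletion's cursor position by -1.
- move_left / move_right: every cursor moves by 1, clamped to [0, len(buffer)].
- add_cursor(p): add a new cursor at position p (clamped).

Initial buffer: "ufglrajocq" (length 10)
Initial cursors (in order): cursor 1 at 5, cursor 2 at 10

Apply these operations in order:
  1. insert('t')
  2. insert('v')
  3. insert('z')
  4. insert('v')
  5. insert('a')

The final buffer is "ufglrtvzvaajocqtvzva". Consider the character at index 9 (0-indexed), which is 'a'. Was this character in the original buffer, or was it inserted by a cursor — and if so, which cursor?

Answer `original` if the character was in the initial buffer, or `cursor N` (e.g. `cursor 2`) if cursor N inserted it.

After op 1 (insert('t')): buffer="ufglrtajocqt" (len 12), cursors c1@6 c2@12, authorship .....1.....2
After op 2 (insert('v')): buffer="ufglrtvajocqtv" (len 14), cursors c1@7 c2@14, authorship .....11.....22
After op 3 (insert('z')): buffer="ufglrtvzajocqtvz" (len 16), cursors c1@8 c2@16, authorship .....111.....222
After op 4 (insert('v')): buffer="ufglrtvzvajocqtvzv" (len 18), cursors c1@9 c2@18, authorship .....1111.....2222
After op 5 (insert('a')): buffer="ufglrtvzvaajocqtvzva" (len 20), cursors c1@10 c2@20, authorship .....11111.....22222
Authorship (.=original, N=cursor N): . . . . . 1 1 1 1 1 . . . . . 2 2 2 2 2
Index 9: author = 1

Answer: cursor 1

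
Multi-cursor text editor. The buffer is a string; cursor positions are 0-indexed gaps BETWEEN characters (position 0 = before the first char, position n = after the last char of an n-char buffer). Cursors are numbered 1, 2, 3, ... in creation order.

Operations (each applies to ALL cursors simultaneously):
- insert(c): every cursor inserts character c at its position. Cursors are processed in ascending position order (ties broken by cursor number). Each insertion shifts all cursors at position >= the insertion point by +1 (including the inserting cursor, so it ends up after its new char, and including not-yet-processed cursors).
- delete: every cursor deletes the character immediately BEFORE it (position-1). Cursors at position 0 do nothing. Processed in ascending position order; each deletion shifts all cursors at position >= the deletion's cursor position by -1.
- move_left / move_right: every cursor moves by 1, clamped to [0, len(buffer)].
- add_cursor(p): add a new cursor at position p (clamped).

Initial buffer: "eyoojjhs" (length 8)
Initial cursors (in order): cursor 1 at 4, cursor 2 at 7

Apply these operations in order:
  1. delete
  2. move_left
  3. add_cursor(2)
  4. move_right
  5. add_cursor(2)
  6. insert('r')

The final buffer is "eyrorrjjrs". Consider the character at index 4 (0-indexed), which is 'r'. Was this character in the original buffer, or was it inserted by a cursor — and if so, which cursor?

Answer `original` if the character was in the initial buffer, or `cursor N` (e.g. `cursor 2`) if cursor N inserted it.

After op 1 (delete): buffer="eyojjs" (len 6), cursors c1@3 c2@5, authorship ......
After op 2 (move_left): buffer="eyojjs" (len 6), cursors c1@2 c2@4, authorship ......
After op 3 (add_cursor(2)): buffer="eyojjs" (len 6), cursors c1@2 c3@2 c2@4, authorship ......
After op 4 (move_right): buffer="eyojjs" (len 6), cursors c1@3 c3@3 c2@5, authorship ......
After op 5 (add_cursor(2)): buffer="eyojjs" (len 6), cursors c4@2 c1@3 c3@3 c2@5, authorship ......
After op 6 (insert('r')): buffer="eyrorrjjrs" (len 10), cursors c4@3 c1@6 c3@6 c2@9, authorship ..4.13..2.
Authorship (.=original, N=cursor N): . . 4 . 1 3 . . 2 .
Index 4: author = 1

Answer: cursor 1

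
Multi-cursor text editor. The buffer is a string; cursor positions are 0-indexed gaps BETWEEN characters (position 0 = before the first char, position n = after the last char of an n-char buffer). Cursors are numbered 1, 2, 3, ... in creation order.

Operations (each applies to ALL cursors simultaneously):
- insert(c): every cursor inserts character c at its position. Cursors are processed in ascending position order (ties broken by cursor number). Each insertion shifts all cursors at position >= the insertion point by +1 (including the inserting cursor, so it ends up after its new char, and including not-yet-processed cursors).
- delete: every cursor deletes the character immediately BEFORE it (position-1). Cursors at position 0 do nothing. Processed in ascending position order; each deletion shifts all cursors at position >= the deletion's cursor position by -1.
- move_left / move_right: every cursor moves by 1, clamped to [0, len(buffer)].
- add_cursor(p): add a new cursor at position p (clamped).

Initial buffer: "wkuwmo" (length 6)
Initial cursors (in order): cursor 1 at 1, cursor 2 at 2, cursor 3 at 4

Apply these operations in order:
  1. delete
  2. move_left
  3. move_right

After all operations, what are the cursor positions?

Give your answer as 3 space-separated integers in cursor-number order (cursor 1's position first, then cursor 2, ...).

Answer: 1 1 1

Derivation:
After op 1 (delete): buffer="umo" (len 3), cursors c1@0 c2@0 c3@1, authorship ...
After op 2 (move_left): buffer="umo" (len 3), cursors c1@0 c2@0 c3@0, authorship ...
After op 3 (move_right): buffer="umo" (len 3), cursors c1@1 c2@1 c3@1, authorship ...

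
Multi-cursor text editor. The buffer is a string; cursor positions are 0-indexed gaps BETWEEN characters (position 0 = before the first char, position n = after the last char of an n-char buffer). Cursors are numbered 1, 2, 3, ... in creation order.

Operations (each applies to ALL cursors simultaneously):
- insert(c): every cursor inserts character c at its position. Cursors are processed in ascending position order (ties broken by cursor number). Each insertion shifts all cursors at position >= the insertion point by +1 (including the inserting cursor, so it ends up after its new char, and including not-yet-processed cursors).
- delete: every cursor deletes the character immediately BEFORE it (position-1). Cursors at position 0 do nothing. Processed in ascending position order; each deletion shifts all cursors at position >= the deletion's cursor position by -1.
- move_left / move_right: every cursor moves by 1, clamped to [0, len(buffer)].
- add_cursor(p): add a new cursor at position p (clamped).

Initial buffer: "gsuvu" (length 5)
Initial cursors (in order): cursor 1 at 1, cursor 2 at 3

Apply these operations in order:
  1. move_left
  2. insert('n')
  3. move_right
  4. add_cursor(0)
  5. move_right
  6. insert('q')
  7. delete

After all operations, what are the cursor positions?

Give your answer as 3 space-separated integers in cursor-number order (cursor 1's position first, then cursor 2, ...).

After op 1 (move_left): buffer="gsuvu" (len 5), cursors c1@0 c2@2, authorship .....
After op 2 (insert('n')): buffer="ngsnuvu" (len 7), cursors c1@1 c2@4, authorship 1..2...
After op 3 (move_right): buffer="ngsnuvu" (len 7), cursors c1@2 c2@5, authorship 1..2...
After op 4 (add_cursor(0)): buffer="ngsnuvu" (len 7), cursors c3@0 c1@2 c2@5, authorship 1..2...
After op 5 (move_right): buffer="ngsnuvu" (len 7), cursors c3@1 c1@3 c2@6, authorship 1..2...
After op 6 (insert('q')): buffer="nqgsqnuvqu" (len 10), cursors c3@2 c1@5 c2@9, authorship 13..12..2.
After op 7 (delete): buffer="ngsnuvu" (len 7), cursors c3@1 c1@3 c2@6, authorship 1..2...

Answer: 3 6 1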